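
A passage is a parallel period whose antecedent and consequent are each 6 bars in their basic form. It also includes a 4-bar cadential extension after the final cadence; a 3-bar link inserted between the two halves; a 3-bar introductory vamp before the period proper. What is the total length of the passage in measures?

Basic parallel period: 6 + 6 = 12 bars.
12 (basic form) + 4 (cadential extension) + 3 (link) + 3 (introduction) = 22.

22 measures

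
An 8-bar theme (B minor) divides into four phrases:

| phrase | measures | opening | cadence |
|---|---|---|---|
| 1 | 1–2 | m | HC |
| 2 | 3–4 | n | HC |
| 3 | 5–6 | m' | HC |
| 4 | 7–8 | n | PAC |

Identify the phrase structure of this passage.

Four phrases in two halves: the first half (mm. 1–4) ends with a half cadence, the second (mm. 5–8) with a perfect authentic cadence — a large antecedent–consequent pair, i.e. a double period.
Phrase 3 begins with the same material as phrase 1, making it parallel.

parallel double period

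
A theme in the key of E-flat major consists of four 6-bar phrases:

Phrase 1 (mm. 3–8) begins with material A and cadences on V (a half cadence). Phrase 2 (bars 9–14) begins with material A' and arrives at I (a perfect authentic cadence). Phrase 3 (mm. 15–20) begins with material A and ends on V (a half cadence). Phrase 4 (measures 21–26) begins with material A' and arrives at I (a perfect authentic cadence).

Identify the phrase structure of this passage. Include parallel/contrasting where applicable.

The cadence pattern HC–PAC–HC–PAC is weak–strong twice, and phrases 3–4 restate phrases 1–2: a period heard twice, not a double period (which would end weakly at phrase 2).

repeated period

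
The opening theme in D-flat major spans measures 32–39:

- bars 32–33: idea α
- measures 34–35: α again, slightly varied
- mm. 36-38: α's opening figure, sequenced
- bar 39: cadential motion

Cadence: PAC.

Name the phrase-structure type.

sentence

Basic idea (mm. 32-33) + its repetition (mm. 34–35) form the presentation; fragmentation and cadence (mm. 36-39) form the continuation — the 8-bar whole is a sentence.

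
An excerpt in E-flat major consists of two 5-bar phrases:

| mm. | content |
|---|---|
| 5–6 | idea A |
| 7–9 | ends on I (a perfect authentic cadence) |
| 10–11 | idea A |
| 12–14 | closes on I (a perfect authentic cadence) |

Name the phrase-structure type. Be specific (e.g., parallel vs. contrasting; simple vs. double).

Both phrases have the same opening (A) and the same cadence (perfect authentic cadence): the second is a restatement, not a consequent, so this is a repeated phrase rather than a period.

repeated phrase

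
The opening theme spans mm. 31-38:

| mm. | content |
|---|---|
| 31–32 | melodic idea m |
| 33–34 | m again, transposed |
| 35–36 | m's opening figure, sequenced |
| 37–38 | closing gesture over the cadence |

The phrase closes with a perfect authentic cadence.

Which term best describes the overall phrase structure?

sentence

Basic idea (bars 31–32) + its repetition (mm. 33-34) form the presentation; fragmentation and cadence (bars 35–38) form the continuation — the 8-bar whole is a sentence.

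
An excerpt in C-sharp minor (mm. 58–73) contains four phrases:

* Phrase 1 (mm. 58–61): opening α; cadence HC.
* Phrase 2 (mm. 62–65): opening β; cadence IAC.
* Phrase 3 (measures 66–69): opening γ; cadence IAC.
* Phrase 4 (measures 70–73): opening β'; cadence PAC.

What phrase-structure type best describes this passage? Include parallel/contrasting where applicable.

contrasting double period

Four phrases in two halves: the first half (bars 58-65) ends with an imperfect authentic cadence, the second (measures 66–73) with a perfect authentic cadence — a large antecedent–consequent pair, i.e. a double period.
Phrase 3 begins with different material from phrase 1, making it contrasting.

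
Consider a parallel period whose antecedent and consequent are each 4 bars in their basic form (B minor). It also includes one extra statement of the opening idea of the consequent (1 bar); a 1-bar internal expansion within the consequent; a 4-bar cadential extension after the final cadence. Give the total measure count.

Basic parallel period: 4 + 4 = 8 bars.
8 (basic form) + 1 (extra statement) + 1 (internal expansion) + 4 (cadential extension) = 14.

14 measures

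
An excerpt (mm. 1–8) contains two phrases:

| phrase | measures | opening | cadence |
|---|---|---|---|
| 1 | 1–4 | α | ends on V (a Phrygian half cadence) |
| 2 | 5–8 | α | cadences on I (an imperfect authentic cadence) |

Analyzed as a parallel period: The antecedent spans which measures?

measures 1–4

The antecedent is the phrase ending with the weaker cadence (Phrygian half cadence, phrase 1) and the consequent the one ending more conclusively (imperfect authentic cadence, phrase 2); the antecedent is bars 1–4.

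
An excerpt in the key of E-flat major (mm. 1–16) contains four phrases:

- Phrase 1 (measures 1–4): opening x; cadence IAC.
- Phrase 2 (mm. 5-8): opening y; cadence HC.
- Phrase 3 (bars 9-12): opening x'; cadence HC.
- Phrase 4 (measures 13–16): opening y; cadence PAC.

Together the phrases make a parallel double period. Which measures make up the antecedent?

measures 1–8

In a double period the first pair of phrases (ending half cadence) is the large antecedent and the second pair (ending perfect authentic cadence) is the large consequent; the antecedent is measures 1–8.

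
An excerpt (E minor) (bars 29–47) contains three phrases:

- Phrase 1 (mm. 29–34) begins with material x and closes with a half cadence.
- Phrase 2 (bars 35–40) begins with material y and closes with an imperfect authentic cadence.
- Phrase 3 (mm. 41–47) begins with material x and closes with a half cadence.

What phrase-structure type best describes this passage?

phrase group

The final phrase closes with a half cadence, which is not stronger than the preceding imperfect authentic cadence; the 3 phrases lack an overall antecedent–consequent design and so form a phrase group.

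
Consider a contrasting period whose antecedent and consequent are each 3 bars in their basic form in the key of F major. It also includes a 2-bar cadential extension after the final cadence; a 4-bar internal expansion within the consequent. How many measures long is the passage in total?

Basic contrasting period: 3 + 3 = 6 bars.
6 (basic form) + 2 (cadential extension) + 4 (internal expansion) = 12.

12 measures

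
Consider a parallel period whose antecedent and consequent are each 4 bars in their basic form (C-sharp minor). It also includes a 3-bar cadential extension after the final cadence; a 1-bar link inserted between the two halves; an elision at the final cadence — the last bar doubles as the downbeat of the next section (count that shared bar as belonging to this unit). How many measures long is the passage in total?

12 measures

Basic parallel period: 4 + 4 = 8 bars.
8 (basic form) + 3 (cadential extension) + 1 (link) = 12.
The elision shares a bar with the next section but does not change this unit's count.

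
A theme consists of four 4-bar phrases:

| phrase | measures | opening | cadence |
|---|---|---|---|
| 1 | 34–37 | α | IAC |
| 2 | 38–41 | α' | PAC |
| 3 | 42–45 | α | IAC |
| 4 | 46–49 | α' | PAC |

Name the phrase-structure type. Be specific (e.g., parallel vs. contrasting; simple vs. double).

The cadence pattern IAC–PAC–IAC–PAC is weak–strong twice, and phrases 3–4 restate phrases 1–2: a period heard twice, not a double period (which would end weakly at phrase 2).

repeated period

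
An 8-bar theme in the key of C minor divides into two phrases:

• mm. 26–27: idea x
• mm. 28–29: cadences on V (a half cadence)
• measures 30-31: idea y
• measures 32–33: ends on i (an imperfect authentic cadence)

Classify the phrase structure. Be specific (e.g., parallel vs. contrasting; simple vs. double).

Phrase 1 ends with a half cadence (weaker) and phrase 2 with an imperfect authentic cadence (stronger): antecedent + consequent = a period.
The two phrases open with different material (x / y), so the period is contrasting.

contrasting period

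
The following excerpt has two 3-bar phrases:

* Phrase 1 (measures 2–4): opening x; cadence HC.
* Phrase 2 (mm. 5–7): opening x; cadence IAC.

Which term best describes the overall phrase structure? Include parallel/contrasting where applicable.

Phrase 1 ends with a half cadence (weaker) and phrase 2 with an imperfect authentic cadence (stronger): antecedent + consequent = a period.
The two phrases open with the same material (x / x), so the period is parallel.

parallel period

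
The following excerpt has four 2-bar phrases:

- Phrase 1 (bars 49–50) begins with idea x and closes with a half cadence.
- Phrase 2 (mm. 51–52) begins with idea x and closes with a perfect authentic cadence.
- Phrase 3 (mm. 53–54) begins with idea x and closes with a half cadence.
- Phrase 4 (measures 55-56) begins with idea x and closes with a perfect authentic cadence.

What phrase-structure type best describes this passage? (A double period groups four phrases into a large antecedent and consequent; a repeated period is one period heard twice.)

repeated period

The cadence pattern HC–PAC–HC–PAC is weak–strong twice, and phrases 3–4 restate phrases 1–2: a period heard twice, not a double period (which would end weakly at phrase 2).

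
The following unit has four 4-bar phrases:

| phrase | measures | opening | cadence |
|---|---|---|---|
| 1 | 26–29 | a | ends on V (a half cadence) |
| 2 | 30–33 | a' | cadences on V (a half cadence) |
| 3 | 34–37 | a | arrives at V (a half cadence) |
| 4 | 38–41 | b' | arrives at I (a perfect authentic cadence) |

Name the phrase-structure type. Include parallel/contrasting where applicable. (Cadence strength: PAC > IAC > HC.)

Four phrases in two halves: the first half (bars 26-33) ends with a half cadence, the second (measures 34–41) with a perfect authentic cadence — a large antecedent–consequent pair, i.e. a double period.
Phrase 3 begins with the same material as phrase 1, making it parallel.

parallel double period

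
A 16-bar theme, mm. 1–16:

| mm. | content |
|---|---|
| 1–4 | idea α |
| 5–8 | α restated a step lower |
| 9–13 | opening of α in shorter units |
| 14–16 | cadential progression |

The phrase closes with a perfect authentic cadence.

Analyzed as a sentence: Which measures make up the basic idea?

measures 1–4

The presentation of a sentence is the basic idea (measures 1-4) plus its repetition (measures 5–8); the basic idea is therefore bars 1–4.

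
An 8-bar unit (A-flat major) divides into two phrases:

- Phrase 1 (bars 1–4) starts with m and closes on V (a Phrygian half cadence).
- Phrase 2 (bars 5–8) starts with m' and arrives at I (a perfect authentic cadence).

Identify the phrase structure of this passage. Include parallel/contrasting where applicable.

parallel period

Phrase 1 ends with a Phrygian half cadence (weaker) and phrase 2 with a perfect authentic cadence (stronger): antecedent + consequent = a period.
The two phrases open with the same material (m / m'), so the period is parallel.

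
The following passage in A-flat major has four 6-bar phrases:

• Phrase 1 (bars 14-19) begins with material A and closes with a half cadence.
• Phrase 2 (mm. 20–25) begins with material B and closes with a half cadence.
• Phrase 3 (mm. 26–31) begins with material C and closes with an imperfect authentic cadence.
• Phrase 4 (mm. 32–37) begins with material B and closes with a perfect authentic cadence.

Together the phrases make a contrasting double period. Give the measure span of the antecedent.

In a double period the first pair of phrases (ending half cadence) is the large antecedent and the second pair (ending perfect authentic cadence) is the large consequent; the antecedent is measures 14–25.

measures 14–25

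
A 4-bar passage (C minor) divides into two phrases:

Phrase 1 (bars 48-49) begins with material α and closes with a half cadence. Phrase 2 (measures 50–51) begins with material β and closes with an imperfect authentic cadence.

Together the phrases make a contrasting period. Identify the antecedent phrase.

phrase 1

The phrase ending with the weaker cadence (half cadence) is the antecedent; the one ending more conclusively (imperfect authentic cadence) is the consequent. The antecedent is phrase 1.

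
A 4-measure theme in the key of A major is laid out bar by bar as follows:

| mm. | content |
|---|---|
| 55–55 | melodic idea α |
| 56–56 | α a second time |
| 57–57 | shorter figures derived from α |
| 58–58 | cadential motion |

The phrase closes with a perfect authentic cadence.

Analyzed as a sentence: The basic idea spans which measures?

The presentation of a sentence is the basic idea (measure 55) plus its repetition (measure 56); the basic idea is therefore m. 55.

measures 55–55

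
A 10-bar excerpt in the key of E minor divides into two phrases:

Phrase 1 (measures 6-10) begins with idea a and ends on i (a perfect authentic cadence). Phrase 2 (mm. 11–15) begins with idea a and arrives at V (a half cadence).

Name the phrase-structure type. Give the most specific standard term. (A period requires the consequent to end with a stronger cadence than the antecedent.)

The second phrase closes with a half cadence, which is not stronger than the first phrase's perfect authentic cadence; without a weak→strong cadential pair there is no antecedent–consequent relationship, so this is a phrase group rather than a period.

phrase group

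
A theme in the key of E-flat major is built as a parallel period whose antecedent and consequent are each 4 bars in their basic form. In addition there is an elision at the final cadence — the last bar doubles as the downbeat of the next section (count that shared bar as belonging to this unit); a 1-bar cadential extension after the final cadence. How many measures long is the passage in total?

9 measures

Basic parallel period: 4 + 4 = 8 bars.
8 (basic form) + 1 (cadential extension) = 9.
The elision shares a bar with the next section but does not change this unit's count.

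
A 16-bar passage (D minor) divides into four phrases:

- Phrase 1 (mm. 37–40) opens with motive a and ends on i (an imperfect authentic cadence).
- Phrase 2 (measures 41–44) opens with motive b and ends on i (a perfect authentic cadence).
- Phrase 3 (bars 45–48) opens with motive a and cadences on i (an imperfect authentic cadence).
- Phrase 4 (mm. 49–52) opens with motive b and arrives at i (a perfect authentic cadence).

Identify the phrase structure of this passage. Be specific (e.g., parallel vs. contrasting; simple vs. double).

repeated period

The cadence pattern IAC–PAC–IAC–PAC is weak–strong twice, and phrases 3–4 restate phrases 1–2: a period heard twice, not a double period (which would end weakly at phrase 2).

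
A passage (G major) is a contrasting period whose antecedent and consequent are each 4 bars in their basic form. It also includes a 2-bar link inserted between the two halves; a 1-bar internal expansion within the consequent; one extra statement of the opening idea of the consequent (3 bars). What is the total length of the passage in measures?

14 measures

Basic contrasting period: 4 + 4 = 8 bars.
8 (basic form) + 2 (link) + 1 (internal expansion) + 3 (extra statement) = 14.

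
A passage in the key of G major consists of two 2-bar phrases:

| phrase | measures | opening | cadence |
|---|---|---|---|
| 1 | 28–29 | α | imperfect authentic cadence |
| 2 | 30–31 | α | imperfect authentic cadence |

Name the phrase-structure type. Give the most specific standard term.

Both phrases have the same opening (α) and the same cadence (imperfect authentic cadence): the second is a restatement, not a consequent, so this is a repeated phrase rather than a period.

repeated phrase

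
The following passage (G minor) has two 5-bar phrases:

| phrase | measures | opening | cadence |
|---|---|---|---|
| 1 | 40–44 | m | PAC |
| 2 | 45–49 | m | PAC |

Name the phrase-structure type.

Both phrases have the same opening (m) and the same cadence (perfect authentic cadence): the second is a restatement, not a consequent, so this is a repeated phrase rather than a period.

repeated phrase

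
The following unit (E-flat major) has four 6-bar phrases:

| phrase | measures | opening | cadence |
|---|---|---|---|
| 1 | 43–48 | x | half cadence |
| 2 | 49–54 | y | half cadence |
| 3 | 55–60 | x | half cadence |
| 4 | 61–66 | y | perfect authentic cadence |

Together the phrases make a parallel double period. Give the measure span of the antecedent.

measures 43–54

In a double period the first pair of phrases (ending half cadence) is the large antecedent and the second pair (ending perfect authentic cadence) is the large consequent; the antecedent is measures 43–54.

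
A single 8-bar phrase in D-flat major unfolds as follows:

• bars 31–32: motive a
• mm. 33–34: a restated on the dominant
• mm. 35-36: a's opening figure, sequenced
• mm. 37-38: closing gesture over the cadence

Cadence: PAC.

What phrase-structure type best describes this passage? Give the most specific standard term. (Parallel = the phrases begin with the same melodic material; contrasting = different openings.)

sentence

Basic idea (mm. 31–32) + its repetition (mm. 33-34) form the presentation; fragmentation and cadence (mm. 35–38) form the continuation — the 8-bar whole is a sentence.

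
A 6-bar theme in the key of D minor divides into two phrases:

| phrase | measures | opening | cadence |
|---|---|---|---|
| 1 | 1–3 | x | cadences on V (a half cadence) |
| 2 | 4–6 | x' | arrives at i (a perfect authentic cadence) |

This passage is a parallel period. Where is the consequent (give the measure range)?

measures 4–6

The antecedent is the phrase ending with the weaker cadence (half cadence, phrase 1) and the consequent the one ending more conclusively (perfect authentic cadence, phrase 2); the consequent is mm. 4–6.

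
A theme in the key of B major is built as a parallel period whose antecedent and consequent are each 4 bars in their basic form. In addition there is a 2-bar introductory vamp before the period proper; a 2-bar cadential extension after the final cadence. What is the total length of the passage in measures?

12 measures

Basic parallel period: 4 + 4 = 8 bars.
8 (basic form) + 2 (introduction) + 2 (cadential extension) = 12.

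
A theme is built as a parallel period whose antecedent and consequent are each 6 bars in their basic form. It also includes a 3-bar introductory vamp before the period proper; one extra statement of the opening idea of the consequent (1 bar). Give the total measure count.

16 measures

Basic parallel period: 6 + 6 = 12 bars.
12 (basic form) + 3 (introduction) + 1 (extra statement) = 16.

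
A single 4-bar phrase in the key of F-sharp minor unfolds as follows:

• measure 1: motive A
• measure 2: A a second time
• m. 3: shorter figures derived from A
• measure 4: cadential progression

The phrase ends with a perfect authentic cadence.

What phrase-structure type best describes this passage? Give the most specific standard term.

Basic idea (bar 1) + its repetition (measure 2) form the presentation; fragmentation and cadence (bars 3–4) form the continuation — the 4-bar whole is a sentence.

sentence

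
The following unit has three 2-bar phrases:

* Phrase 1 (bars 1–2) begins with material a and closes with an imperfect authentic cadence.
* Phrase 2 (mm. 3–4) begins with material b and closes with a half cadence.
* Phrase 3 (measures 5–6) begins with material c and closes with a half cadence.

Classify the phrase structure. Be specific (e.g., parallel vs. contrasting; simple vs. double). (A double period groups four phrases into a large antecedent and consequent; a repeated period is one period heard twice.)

phrase group

The final phrase closes with a half cadence, which is not stronger than the preceding half cadence; the 3 phrases lack an overall antecedent–consequent design and so form a phrase group.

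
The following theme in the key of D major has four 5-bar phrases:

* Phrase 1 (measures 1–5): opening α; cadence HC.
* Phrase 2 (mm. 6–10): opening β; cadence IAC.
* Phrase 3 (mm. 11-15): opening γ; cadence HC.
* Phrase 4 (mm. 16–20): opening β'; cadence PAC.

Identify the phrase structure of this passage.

contrasting double period

Four phrases in two halves: the first half (mm. 1–10) ends with an imperfect authentic cadence, the second (mm. 11–20) with a perfect authentic cadence — a large antecedent–consequent pair, i.e. a double period.
Phrase 3 begins with different material from phrase 1, making it contrasting.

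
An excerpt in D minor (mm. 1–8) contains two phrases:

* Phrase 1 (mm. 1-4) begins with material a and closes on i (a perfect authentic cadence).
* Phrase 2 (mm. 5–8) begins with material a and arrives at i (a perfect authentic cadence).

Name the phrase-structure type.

repeated phrase

Both phrases have the same opening (a) and the same cadence (perfect authentic cadence): the second is a restatement, not a consequent, so this is a repeated phrase rather than a period.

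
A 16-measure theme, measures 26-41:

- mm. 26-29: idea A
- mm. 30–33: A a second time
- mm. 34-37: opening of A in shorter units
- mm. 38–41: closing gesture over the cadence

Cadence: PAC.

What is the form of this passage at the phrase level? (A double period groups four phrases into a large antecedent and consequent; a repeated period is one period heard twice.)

sentence

Basic idea (mm. 26–29) + its repetition (mm. 30-33) form the presentation; fragmentation and cadence (bars 34–41) form the continuation — the 16-bar whole is a sentence.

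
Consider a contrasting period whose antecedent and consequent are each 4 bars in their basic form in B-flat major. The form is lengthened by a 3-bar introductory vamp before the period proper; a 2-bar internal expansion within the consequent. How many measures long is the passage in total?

13 measures

Basic contrasting period: 4 + 4 = 8 bars.
8 (basic form) + 3 (introduction) + 2 (internal expansion) = 13.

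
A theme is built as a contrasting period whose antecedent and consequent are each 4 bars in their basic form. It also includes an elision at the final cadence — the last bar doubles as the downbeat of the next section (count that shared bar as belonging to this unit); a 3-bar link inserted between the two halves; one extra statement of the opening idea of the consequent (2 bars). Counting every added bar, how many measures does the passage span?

Basic contrasting period: 4 + 4 = 8 bars.
8 (basic form) + 3 (link) + 2 (extra statement) = 13.
The elision shares a bar with the next section but does not change this unit's count.

13 measures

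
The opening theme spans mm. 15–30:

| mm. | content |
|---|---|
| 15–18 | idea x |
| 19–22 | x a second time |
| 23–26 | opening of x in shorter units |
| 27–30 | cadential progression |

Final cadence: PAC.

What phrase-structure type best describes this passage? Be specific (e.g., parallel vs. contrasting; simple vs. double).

Basic idea (measures 15–18) + its repetition (measures 19-22) form the presentation; fragmentation and cadence (mm. 23-30) form the continuation — the 16-bar whole is a sentence.

sentence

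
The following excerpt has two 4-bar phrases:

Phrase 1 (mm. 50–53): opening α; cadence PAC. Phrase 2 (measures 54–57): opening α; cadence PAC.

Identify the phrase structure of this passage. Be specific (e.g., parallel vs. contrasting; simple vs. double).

repeated phrase

Both phrases have the same opening (α) and the same cadence (perfect authentic cadence): the second is a restatement, not a consequent, so this is a repeated phrase rather than a period.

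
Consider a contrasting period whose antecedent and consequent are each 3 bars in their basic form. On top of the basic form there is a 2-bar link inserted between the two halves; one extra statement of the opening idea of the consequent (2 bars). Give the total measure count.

Basic contrasting period: 3 + 3 = 6 bars.
6 (basic form) + 2 (link) + 2 (extra statement) = 10.

10 measures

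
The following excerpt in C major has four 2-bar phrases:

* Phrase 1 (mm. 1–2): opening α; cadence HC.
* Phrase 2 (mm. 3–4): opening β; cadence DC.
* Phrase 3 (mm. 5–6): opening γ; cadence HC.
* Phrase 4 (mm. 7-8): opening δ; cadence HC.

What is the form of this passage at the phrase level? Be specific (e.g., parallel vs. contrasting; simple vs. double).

Phrase 4 ends with a half cadence, no stronger than phrase 2's deceptive cadence, so the four phrases do not form a double period; nor do phrases 3–4 duplicate 1–2, so it is not a repeated period. With no phrase reaching a conclusive cadence, the passage is a phrase group.

phrase group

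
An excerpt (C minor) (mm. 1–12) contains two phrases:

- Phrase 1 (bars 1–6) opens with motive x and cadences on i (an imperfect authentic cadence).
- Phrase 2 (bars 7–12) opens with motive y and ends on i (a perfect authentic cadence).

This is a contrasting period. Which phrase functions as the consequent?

The phrase ending with the weaker cadence (imperfect authentic cadence) is the antecedent; the one ending more conclusively (perfect authentic cadence) is the consequent. The consequent is phrase 2.

phrase 2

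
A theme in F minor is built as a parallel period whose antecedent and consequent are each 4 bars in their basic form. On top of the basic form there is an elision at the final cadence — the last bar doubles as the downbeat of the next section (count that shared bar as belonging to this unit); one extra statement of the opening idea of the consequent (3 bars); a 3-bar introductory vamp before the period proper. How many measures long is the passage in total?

14 measures

Basic parallel period: 4 + 4 = 8 bars.
8 (basic form) + 3 (extra statement) + 3 (introduction) = 14.
The elision shares a bar with the next section but does not change this unit's count.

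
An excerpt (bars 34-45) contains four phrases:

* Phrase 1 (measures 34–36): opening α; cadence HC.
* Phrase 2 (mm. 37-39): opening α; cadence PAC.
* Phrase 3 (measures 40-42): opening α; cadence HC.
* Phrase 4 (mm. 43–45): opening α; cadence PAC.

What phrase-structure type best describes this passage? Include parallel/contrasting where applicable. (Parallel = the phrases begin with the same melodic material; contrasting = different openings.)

repeated period

The cadence pattern HC–PAC–HC–PAC is weak–strong twice, and phrases 3–4 restate phrases 1–2: a period heard twice, not a double period (which would end weakly at phrase 2).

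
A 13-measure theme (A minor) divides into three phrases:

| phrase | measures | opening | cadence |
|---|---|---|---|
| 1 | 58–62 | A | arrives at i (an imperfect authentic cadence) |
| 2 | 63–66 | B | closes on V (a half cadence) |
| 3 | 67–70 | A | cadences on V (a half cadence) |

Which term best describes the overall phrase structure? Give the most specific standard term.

The final phrase closes with a half cadence, which is not stronger than the preceding half cadence; the 3 phrases lack an overall antecedent–consequent design and so form a phrase group.

phrase group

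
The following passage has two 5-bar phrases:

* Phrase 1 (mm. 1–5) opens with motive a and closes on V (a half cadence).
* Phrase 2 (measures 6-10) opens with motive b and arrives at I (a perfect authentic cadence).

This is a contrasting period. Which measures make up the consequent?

measures 6–10

The phrase ending with the weaker cadence (half cadence) is the antecedent; the one ending more conclusively (perfect authentic cadence) is the consequent. The consequent is measures 6–10.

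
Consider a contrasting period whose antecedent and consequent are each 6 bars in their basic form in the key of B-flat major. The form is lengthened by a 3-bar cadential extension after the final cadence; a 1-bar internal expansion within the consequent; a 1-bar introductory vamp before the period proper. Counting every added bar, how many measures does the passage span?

17 measures

Basic contrasting period: 6 + 6 = 12 bars.
12 (basic form) + 3 (cadential extension) + 1 (internal expansion) + 1 (introduction) = 17.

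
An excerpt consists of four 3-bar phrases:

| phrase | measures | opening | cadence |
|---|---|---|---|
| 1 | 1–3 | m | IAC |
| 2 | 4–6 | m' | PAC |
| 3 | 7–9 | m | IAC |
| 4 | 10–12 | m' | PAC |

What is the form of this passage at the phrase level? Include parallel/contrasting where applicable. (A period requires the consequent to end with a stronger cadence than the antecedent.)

The cadence pattern IAC–PAC–IAC–PAC is weak–strong twice, and phrases 3–4 restate phrases 1–2: a period heard twice, not a double period (which would end weakly at phrase 2).

repeated period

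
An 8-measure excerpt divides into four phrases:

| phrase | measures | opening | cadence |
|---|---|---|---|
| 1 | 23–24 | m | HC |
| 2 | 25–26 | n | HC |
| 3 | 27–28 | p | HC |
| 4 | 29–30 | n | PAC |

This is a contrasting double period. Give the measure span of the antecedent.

measures 23–26

In a double period the first pair of phrases (ending half cadence) is the large antecedent and the second pair (ending perfect authentic cadence) is the large consequent; the antecedent is measures 23–26.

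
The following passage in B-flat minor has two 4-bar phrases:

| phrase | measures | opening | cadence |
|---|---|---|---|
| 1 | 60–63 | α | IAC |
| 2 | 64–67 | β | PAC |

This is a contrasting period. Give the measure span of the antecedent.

measures 60–63

The phrase ending with the weaker cadence (imperfect authentic cadence) is the antecedent; the one ending more conclusively (perfect authentic cadence) is the consequent. The antecedent is measures 60–63.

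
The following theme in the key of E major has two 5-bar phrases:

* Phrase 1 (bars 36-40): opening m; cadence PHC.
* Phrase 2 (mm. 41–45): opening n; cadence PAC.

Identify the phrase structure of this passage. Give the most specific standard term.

Phrase 1 ends with a Phrygian half cadence (weaker) and phrase 2 with a perfect authentic cadence (stronger): antecedent + consequent = a period.
The two phrases open with different material (m / n), so the period is contrasting.

contrasting period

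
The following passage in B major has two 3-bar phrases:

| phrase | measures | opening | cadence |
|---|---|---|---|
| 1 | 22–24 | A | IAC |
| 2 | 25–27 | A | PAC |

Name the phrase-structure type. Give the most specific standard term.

parallel period

Phrase 1 ends with an imperfect authentic cadence (weaker) and phrase 2 with a perfect authentic cadence (stronger): antecedent + consequent = a period.
The two phrases open with the same material (A / A), so the period is parallel.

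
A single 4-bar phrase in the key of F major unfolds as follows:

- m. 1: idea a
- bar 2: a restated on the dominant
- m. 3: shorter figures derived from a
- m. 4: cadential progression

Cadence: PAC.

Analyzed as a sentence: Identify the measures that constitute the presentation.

The presentation of a sentence is the basic idea (m. 1) plus its repetition (m. 2); the presentation is therefore bars 1–2.

measures 1–2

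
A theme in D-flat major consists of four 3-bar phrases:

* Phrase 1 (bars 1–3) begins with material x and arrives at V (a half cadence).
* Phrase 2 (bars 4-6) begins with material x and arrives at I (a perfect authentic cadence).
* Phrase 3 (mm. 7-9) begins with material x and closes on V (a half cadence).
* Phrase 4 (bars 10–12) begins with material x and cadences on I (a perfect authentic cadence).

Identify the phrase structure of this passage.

The cadence pattern HC–PAC–HC–PAC is weak–strong twice, and phrases 3–4 restate phrases 1–2: a period heard twice, not a double period (which would end weakly at phrase 2).

repeated period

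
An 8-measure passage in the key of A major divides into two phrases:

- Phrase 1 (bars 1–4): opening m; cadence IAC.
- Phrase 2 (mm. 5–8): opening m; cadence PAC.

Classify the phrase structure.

Phrase 1 ends with an imperfect authentic cadence (weaker) and phrase 2 with a perfect authentic cadence (stronger): antecedent + consequent = a period.
The two phrases open with the same material (m / m), so the period is parallel.

parallel period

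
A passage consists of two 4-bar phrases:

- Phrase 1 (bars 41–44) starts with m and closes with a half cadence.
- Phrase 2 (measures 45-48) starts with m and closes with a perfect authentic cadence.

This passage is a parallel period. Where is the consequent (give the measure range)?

The antecedent is the phrase ending with the weaker cadence (half cadence, phrase 1) and the consequent the one ending more conclusively (perfect authentic cadence, phrase 2); the consequent is mm. 45-48.

measures 45–48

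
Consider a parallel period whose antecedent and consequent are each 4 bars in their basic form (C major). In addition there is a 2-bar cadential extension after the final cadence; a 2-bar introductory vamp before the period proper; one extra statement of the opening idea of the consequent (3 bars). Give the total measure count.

15 measures

Basic parallel period: 4 + 4 = 8 bars.
8 (basic form) + 2 (cadential extension) + 2 (introduction) + 3 (extra statement) = 15.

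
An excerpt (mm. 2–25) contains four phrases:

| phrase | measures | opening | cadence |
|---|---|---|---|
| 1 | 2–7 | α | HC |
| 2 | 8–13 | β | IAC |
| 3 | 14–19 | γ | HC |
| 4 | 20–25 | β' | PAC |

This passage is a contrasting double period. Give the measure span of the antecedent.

measures 2–13

In a double period the four phrases pair into a large antecedent (phrases 1–2, ending imperfect authentic cadence) and a large consequent (phrases 3–4, ending perfect authentic cadence). The antecedent spans measures 2-13.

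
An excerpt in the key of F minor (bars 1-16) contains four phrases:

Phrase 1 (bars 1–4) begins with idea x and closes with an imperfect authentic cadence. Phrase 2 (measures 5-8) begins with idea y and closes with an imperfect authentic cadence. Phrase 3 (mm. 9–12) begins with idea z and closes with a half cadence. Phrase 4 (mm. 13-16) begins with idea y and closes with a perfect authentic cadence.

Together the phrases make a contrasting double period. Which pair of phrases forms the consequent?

phrases 3 and 4

In a double period the first pair of phrases (ending imperfect authentic cadence) is the large antecedent and the second pair (ending perfect authentic cadence) is the large consequent; the consequent is phrases 3 and 4.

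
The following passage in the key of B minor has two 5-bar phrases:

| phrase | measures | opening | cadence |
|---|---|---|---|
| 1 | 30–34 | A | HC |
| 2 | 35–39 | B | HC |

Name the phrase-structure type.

phrase group

The second phrase closes with a half cadence, which is not stronger than the first phrase's half cadence; without a weak→strong cadential pair there is no antecedent–consequent relationship, so this is a phrase group rather than a period.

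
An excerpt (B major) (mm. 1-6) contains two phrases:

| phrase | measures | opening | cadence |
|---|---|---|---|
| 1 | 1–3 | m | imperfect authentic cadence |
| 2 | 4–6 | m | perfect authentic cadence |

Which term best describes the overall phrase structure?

parallel period

Phrase 1 ends with an imperfect authentic cadence (weaker) and phrase 2 with a perfect authentic cadence (stronger): antecedent + consequent = a period.
The two phrases open with the same material (m / m), so the period is parallel.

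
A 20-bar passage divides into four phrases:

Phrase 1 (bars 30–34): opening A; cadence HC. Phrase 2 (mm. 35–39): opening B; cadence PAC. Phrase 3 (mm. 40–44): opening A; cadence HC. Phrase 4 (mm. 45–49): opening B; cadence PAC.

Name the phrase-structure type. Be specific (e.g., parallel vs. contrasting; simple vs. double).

The cadence pattern HC–PAC–HC–PAC is weak–strong twice, and phrases 3–4 restate phrases 1–2: a period heard twice, not a double period (which would end weakly at phrase 2).

repeated period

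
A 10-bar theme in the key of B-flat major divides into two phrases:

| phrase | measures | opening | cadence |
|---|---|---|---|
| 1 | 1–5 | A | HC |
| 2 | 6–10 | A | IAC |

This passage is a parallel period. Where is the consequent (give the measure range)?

measures 6–10

The antecedent is the phrase ending with the weaker cadence (half cadence, phrase 1) and the consequent the one ending more conclusively (imperfect authentic cadence, phrase 2); the consequent is mm. 6–10.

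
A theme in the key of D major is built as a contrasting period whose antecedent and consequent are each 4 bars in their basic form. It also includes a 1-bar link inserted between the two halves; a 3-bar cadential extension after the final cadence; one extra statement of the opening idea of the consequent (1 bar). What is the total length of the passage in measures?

13 measures

Basic contrasting period: 4 + 4 = 8 bars.
8 (basic form) + 1 (link) + 3 (cadential extension) + 1 (extra statement) = 13.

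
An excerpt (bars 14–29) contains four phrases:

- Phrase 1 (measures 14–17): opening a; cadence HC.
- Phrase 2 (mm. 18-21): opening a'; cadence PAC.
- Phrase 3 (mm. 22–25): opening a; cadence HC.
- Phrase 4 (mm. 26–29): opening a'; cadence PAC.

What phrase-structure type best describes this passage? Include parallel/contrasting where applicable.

repeated period

The cadence pattern HC–PAC–HC–PAC is weak–strong twice, and phrases 3–4 restate phrases 1–2: a period heard twice, not a double period (which would end weakly at phrase 2).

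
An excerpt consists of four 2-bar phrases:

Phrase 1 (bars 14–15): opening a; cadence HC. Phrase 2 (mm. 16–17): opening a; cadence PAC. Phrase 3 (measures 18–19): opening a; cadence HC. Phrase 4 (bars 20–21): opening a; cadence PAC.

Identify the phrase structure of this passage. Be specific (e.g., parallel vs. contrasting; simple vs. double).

The cadence pattern HC–PAC–HC–PAC is weak–strong twice, and phrases 3–4 restate phrases 1–2: a period heard twice, not a double period (which would end weakly at phrase 2).

repeated period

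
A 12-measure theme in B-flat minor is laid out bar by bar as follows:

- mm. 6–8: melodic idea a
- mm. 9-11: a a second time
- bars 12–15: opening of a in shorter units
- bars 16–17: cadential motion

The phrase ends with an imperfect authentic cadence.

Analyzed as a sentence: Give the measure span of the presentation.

measures 6–11

The presentation of a sentence is the basic idea (bars 6–8) plus its repetition (bars 9-11); the presentation is therefore measures 6–11.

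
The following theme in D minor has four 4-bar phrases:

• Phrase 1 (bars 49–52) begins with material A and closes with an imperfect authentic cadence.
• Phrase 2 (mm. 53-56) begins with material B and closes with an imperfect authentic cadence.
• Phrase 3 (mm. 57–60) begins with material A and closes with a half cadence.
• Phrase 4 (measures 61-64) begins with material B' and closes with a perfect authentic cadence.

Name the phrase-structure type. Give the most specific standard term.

parallel double period

Four phrases in two halves: the first half (mm. 49-56) ends with an imperfect authentic cadence, the second (mm. 57–64) with a perfect authentic cadence — a large antecedent–consequent pair, i.e. a double period.
Phrase 3 begins with the same material as phrase 1, making it parallel.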